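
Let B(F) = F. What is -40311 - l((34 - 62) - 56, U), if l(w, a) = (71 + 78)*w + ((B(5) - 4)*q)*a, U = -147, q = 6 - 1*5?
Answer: -27648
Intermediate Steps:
q = 1 (q = 6 - 5 = 1)
l(w, a) = a + 149*w (l(w, a) = (71 + 78)*w + ((5 - 4)*1)*a = 149*w + (1*1)*a = 149*w + 1*a = 149*w + a = a + 149*w)
-40311 - l((34 - 62) - 56, U) = -40311 - (-147 + 149*((34 - 62) - 56)) = -40311 - (-147 + 149*(-28 - 56)) = -40311 - (-147 + 149*(-84)) = -40311 - (-147 - 12516) = -40311 - 1*(-12663) = -40311 + 12663 = -27648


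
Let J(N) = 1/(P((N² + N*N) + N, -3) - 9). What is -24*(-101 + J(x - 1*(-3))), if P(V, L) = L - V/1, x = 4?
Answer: 94544/39 ≈ 2424.2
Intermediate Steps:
P(V, L) = L - V
J(N) = 1/(-12 - N - 2*N²) (J(N) = 1/((-3 - ((N² + N*N) + N)) - 9) = 1/((-3 - ((N² + N²) + N)) - 9) = 1/((-3 - (2*N² + N)) - 9) = 1/((-3 - (N + 2*N²)) - 9) = 1/((-3 + (-N - 2*N²)) - 9) = 1/((-3 - N - 2*N²) - 9) = 1/(-12 - N - 2*N²))
-24*(-101 + J(x - 1*(-3))) = -24*(-101 - 1/(12 + (4 - 1*(-3))*(1 + 2*(4 - 1*(-3))))) = -24*(-101 - 1/(12 + (4 + 3)*(1 + 2*(4 + 3)))) = -24*(-101 - 1/(12 + 7*(1 + 2*7))) = -24*(-101 - 1/(12 + 7*(1 + 14))) = -24*(-101 - 1/(12 + 7*15)) = -24*(-101 - 1/(12 + 105)) = -24*(-101 - 1/117) = -24*(-11818/117) = 94544/39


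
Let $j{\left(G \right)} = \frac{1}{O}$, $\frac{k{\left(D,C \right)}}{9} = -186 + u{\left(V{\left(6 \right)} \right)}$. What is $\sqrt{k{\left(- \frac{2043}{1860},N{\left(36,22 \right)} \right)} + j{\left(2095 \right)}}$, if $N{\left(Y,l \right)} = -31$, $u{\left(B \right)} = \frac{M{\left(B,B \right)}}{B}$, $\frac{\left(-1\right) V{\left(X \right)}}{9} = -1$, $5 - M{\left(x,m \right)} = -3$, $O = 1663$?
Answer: $\frac{i \sqrt{4607436291}}{1663} \approx 40.817 i$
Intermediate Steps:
$M{\left(x,m \right)} = 8$ ($M{\left(x,m \right)} = 5 - -3 = 5 + 3 = 8$)
$V{\left(X \right)} = 9$ ($V{\left(X \right)} = \left(-9\right) \left(-1\right) = 9$)
$u{\left(B \right)} = \frac{8}{B}$
$k{\left(D,C \right)} = -1666$ ($k{\left(D,C \right)} = 9 \left(-186 + \frac{8}{9}\right) = 9 \left(- \frac{1666}{9}\right) = -1666$)
$j{\left(G \right)} = \frac{1}{1663}$
$\sqrt{k{\left(- \frac{2043}{1860},N{\left(36,22 \right)} \right)} + j{\left(2095 \right)}} = \sqrt{-1666 + \frac{1}{1663}} = \sqrt{- \frac{2770557}{1663}} = \frac{i \sqrt{4607436291}}{1663}$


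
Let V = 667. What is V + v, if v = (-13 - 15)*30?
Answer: -173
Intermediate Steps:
v = -840 (v = -28*30 = -840)
V + v = 667 - 840 = -173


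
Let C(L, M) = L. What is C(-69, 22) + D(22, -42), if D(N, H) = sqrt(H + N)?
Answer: -69 + 2*I*sqrt(5) ≈ -69.0 + 4.4721*I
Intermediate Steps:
C(-69, 22) + D(22, -42) = -69 + sqrt(-42 + 22) = -69 + sqrt(-20) = -69 + 2*I*sqrt(5)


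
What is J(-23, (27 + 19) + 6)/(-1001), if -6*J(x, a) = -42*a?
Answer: -4/11 ≈ -0.36364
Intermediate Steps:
J(x, a) = 7*a (J(x, a) = -(-7)*a = 7*a)
J(-23, (27 + 19) + 6)/(-1001) = (7*((27 + 19) + 6))/(-1001) = (7*(46 + 6))*(-1/1001) = (7*52)*(-1/1001) = 364*(-1/1001) = -4/11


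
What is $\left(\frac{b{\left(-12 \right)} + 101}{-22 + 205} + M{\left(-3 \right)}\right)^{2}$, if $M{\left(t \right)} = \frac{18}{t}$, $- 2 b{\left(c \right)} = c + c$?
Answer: $\frac{970225}{33489} \approx 28.971$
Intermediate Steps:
$b{\left(c \right)} = - c$ ($b{\left(c \right)} = - \frac{c + c}{2} = - \frac{2 c}{2} = - c$)
$\left(\frac{b{\left(-12 \right)} + 101}{-22 + 205} + M{\left(-3 \right)}\right)^{2} = \left(\frac{\left(-1\right) \left(-12\right) + 101}{-22 + 205} + \frac{18}{-3}\right)^{2} = \left(\frac{12 + 101}{183} + 18 \left(- \frac{1}{3}\right)\right)^{2} = \left(113 \cdot \frac{1}{183} - 6\right)^{2} = \left(\frac{113}{183} - 6\right)^{2} = \left(- \frac{985}{183}\right)^{2} = \frac{970225}{33489}$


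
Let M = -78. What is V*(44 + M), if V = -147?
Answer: 4998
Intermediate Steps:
V*(44 + M) = -147*(44 - 78) = -147*(-34) = 4998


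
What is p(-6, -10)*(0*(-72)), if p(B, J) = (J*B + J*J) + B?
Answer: 0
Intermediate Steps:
p(B, J) = B + J² + B*J (p(B, J) = (B*J + J²) + B = (J² + B*J) + B = B + J² + B*J)
p(-6, -10)*(0*(-72)) = (-6 + (-10)² - 6*(-10))*(0*(-72)) = (-6 + 100 + 60)*0 = 154*0 = 0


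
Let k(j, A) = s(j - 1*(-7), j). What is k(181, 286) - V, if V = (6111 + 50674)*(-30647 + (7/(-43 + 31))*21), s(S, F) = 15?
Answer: 6963942105/4 ≈ 1.7410e+9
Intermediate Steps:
V = -6963942045/4 (V = 56785*(-30647 + (7/(-12))*21) = 56785*(-30647 - 1/12*7*21) = 56785*(-30647 - 7/12*21) = 56785*(-30647 - 49/4) = 56785*(-122637/4) = -6963942045/4 ≈ -1.7410e+9)
k(j, A) = 15
k(181, 286) - V = 15 - 1*(-6963942045/4) = 15 + 6963942045/4 = 6963942105/4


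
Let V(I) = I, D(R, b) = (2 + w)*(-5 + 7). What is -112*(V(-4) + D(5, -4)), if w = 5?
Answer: -1120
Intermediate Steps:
D(R, b) = 14 (D(R, b) = (2 + 5)*(-5 + 7) = 7*2 = 14)
-112*(V(-4) + D(5, -4)) = -112*(-4 + 14) = -112*10 = -1120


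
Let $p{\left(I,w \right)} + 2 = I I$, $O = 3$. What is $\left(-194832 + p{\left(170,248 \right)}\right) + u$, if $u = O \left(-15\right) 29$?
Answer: $-167239$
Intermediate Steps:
$p{\left(I,w \right)} = -2 + I^{2}$ ($p{\left(I,w \right)} = -2 + I I = -2 + I^{2}$)
$u = -1305$ ($u = 3 \left(-15\right) 29 = \left(-45\right) 29 = -1305$)
$\left(-194832 + p{\left(170,248 \right)}\right) + u = \left(-194832 - \left(2 - 170^{2}\right)\right) - 1305 = \left(-194832 + \left(-2 + 28900\right)\right) - 1305 = \left(-194832 + 28898\right) - 1305 = -165934 - 1305 = -167239$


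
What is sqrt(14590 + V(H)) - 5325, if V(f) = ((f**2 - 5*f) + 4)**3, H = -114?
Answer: -5325 + sqrt(2498846307590) ≈ 1.5754e+6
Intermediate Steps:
V(f) = (4 + f**2 - 5*f)**3
sqrt(14590 + V(H)) - 5325 = sqrt(14590 + (4 + (-114)**2 - 5*(-114))**3) - 5325 = sqrt(14590 + (4 + 12996 + 570)**3) - 5325 = sqrt(14590 + 13570**3) - 5325 = sqrt(14590 + 2498846293000) - 5325 = sqrt(2498846307590) - 5325 = -5325 + sqrt(2498846307590)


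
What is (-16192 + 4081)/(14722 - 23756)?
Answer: 12111/9034 ≈ 1.3406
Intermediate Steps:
(-16192 + 4081)/(14722 - 23756) = -12111/(-9034) = -12111*(-1/9034) = 12111/9034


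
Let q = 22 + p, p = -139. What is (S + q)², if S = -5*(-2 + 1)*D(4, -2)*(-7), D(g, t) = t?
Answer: 2209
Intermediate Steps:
q = -117 (q = 22 - 139 = -117)
S = 70 (S = -5*(-2 + 1)*(-2)*(-7) = -(-5)*(-2)*(-7) = -5*2*(-7) = -10*(-7) = 70)
(S + q)² = (70 - 117)² = (-47)² = 2209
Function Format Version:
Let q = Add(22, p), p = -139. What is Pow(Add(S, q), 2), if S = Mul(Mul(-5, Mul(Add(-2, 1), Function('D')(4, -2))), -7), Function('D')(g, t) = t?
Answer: 2209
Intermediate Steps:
q = -117 (q = Add(22, -139) = -117)
S = 70 (S = Mul(Mul(-5, Mul(Add(-2, 1), -2)), -7) = Mul(Mul(-5, Mul(-1, -2)), -7) = Mul(Mul(-5, 2), -7) = Mul(-10, -7) = 70)
Pow(Add(S, q), 2) = Pow(Add(70, -117), 2) = Pow(-47, 2) = 2209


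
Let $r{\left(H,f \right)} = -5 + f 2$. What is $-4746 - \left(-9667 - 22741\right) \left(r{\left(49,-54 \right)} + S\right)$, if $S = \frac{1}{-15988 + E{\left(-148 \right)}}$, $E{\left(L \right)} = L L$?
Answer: $- \frac{5423263048}{1479} \approx -3.6668 \cdot 10^{6}$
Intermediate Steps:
$E{\left(L \right)} = L^{2}$
$r{\left(H,f \right)} = -5 + 2 f$
$S = \frac{1}{5916}$ ($S = \frac{1}{-15988 + \left(-148\right)^{2}} = \frac{1}{-15988 + 21904} = \frac{1}{5916} \approx 0.00016903$)
$-4746 - \left(-9667 - 22741\right) \left(r{\left(49,-54 \right)} + S\right) = -4746 - \left(-9667 - 22741\right) \left(\left(-5 + 2 \left(-54\right)\right) + \frac{1}{5916}\right) = -4746 - - 32408 \left(\left(-5 - 108\right) + \frac{1}{5916}\right) = -4746 - - 32408 \left(-113 + \frac{1}{5916}\right) = -4746 - \left(-32408\right) \left(- \frac{668507}{5916}\right) = -4746 - \frac{5416243714}{1479} = - \frac{5423263048}{1479}$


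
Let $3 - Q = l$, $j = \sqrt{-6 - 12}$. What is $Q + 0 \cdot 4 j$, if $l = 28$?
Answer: $-25$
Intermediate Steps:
$j = 3 i \sqrt{2}$ ($j = \sqrt{-18} = 3 i \sqrt{2} \approx 4.2426 i$)
$Q = -25$ ($Q = 3 - 28 = -25$)
$Q + 0 \cdot 4 j = -25 + 0 \cdot 4 \cdot 3 i \sqrt{2} = -25 + 0 \cdot 3 i \sqrt{2} = -25 + 0 = -25$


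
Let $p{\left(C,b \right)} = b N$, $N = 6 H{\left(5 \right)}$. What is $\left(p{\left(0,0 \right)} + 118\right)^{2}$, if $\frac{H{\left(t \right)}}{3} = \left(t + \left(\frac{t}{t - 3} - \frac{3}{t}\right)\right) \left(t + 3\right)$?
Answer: $13924$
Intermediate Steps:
$H{\left(t \right)} = 3 \left(3 + t\right) \left(t - \frac{3}{t} + \frac{t}{-3 + t}\right)$ ($H{\left(t \right)} = 3 \left(t + \left(\frac{t}{t - 3} - \frac{3}{t}\right)\right) \left(t + 3\right) = 3 \left(t + \left(\frac{t}{-3 + t} - \frac{3}{t}\right)\right) \left(3 + t\right) = 3 \left(t + \left(- \frac{3}{t} + \frac{t}{-3 + t}\right)\right) \left(3 + t\right) = 3 \left(t - \frac{3}{t} + \frac{t}{-3 + t}\right) \left(3 + t\right) = 3 \left(3 + t\right) \left(t - \frac{3}{t} + \frac{t}{-3 + t}\right)$)
$N = \frac{4968}{5}$ ($N = 6 \frac{3 \left(27 + 5^{3} + 5^{4} - 9 \cdot 5^{2}\right)}{5 \left(-3 + 5\right)} = 6 \cdot 3 \cdot \frac{1}{5} \cdot \frac{1}{2} \left(27 + 125 + 625 - 225\right) = 6 \cdot 3 \cdot \frac{1}{5} \cdot \frac{1}{2} \cdot 552 = 6 \cdot \frac{828}{5} = \frac{4968}{5} \approx 993.6$)
$p{\left(C,b \right)} = \frac{4968 b}{5}$ ($p{\left(C,b \right)} = b \frac{4968}{5} = \frac{4968 b}{5}$)
$\left(p{\left(0,0 \right)} + 118\right)^{2} = \left(\frac{4968}{5} \cdot 0 + 118\right)^{2} = \left(0 + 118\right)^{2} = 118^{2} = 13924$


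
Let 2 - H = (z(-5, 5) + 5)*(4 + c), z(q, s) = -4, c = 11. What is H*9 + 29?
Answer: -88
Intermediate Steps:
H = -13 (H = 2 - (-4 + 5)*(4 + 11) = 2 - 15 = -13)
H*9 + 29 = -13*9 + 29 = -117 + 29 = -88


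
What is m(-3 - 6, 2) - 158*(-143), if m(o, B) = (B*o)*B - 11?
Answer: 22547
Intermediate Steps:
m(o, B) = -11 + o*B² (m(o, B) = o*B² - 11 = -11 + o*B²)
m(-3 - 6, 2) - 158*(-143) = (-11 + (-3 - 6)*2²) - 158*(-143) = (-11 - 9*4) + 22594 = (-11 - 36) + 22594 = -47 + 22594 = 22547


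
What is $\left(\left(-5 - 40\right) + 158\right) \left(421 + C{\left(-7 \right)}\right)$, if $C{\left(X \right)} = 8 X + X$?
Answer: $40454$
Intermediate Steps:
$C{\left(X \right)} = 9 X$
$\left(\left(-5 - 40\right) + 158\right) \left(421 + C{\left(-7 \right)}\right) = \left(\left(-5 - 40\right) + 158\right) \left(421 + 9 \left(-7\right)\right) = \left(\left(-5 - 40\right) + 158\right) \left(421 - 63\right) = \left(-45 + 158\right) 358 = 113 \cdot 358 = 40454$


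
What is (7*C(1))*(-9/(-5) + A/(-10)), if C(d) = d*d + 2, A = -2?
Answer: 42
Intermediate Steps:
C(d) = 2 + d² (C(d) = d² + 2 = 2 + d²)
(7*C(1))*(-9/(-5) + A/(-10)) = (7*(2 + 1²))*(-9/(-5) - 2/(-10)) = (7*(2 + 1))*(-9*(-⅕) - 2*(-⅒)) = (7*3)*(9/5 + ⅕) = 21*2 = 42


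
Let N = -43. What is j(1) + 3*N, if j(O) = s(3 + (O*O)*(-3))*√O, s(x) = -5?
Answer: -134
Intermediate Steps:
j(O) = -5*√O
j(1) + 3*N = -5*√1 + 3*(-43) = -5*1 - 129 = -5 - 129 = -134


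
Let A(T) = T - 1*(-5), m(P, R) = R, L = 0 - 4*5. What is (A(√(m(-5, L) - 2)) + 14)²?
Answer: (19 + I*√22)² ≈ 339.0 + 178.24*I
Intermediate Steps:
L = -20 (L = 0 - 20 = -20)
A(T) = 5 + T (A(T) = T + 5 = 5 + T)
(A(√(m(-5, L) - 2)) + 14)² = ((5 + √(-20 - 2)) + 14)² = ((5 + √(-22)) + 14)² = ((5 + I*√22) + 14)² = (19 + I*√22)²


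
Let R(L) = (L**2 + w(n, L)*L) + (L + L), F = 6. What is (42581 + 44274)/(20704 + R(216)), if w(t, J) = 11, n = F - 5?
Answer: 86855/70168 ≈ 1.2378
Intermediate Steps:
n = 1 (n = 6 - 5 = 1)
R(L) = L**2 + 13*L (R(L) = (L**2 + 11*L) + (L + L) = (L**2 + 11*L) + 2*L = L**2 + 13*L)
(42581 + 44274)/(20704 + R(216)) = (42581 + 44274)/(20704 + 216*(13 + 216)) = 86855/(20704 + 216*229) = 86855/(20704 + 49464) = 86855/70168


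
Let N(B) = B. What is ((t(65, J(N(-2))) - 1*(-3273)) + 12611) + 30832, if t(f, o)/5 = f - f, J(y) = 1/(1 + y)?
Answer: 46716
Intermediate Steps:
t(f, o) = 0 (t(f, o) = 5*(f - f) = 5*0 = 0)
((t(65, J(N(-2))) - 1*(-3273)) + 12611) + 30832 = ((0 - 1*(-3273)) + 12611) + 30832 = ((0 + 3273) + 12611) + 30832 = (3273 + 12611) + 30832 = 15884 + 30832 = 46716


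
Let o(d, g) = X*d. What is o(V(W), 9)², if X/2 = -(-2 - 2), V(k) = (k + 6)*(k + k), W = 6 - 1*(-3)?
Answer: 4665600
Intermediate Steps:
W = 9 (W = 6 + 3 = 9)
V(k) = 2*k*(6 + k) (V(k) = (6 + k)*(2*k) = 2*k*(6 + k))
X = 8 (X = 2*(-(-2 - 2)) = 2*(-1*(-4)) = 2*4 = 8)
o(d, g) = 8*d
o(V(W), 9)² = (8*(2*9*(6 + 9)))² = (8*(2*9*15))² = (8*270)² = 2160² = 4665600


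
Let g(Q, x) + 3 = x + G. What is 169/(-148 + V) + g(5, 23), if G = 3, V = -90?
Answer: 5305/238 ≈ 22.290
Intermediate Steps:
g(Q, x) = x (g(Q, x) = -3 + (x + 3) = -3 + (3 + x) = x)
169/(-148 + V) + g(5, 23) = 169/(-148 - 90) + 23 = 169/(-238) + 23 = 169*(-1/238) + 23 = -169/238 + 23 = 5305/238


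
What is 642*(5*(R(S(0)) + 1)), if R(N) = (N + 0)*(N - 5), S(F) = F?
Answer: 3210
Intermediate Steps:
R(N) = N*(-5 + N)
642*(5*(R(S(0)) + 1)) = 642*(5*(0*(-5 + 0) + 1)) = 642*(5*(0*(-5) + 1)) = 642*(5*(0 + 1)) = 642*(5*1) = 642*5 = 3210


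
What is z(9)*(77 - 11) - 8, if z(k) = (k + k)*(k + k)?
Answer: 21376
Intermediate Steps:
z(k) = 4*k² (z(k) = (2*k)*(2*k) = 4*k²)
z(9)*(77 - 11) - 8 = (4*9²)*(77 - 11) - 8 = (4*81)*66 - 8 = 324*66 - 8 = 21384 - 8 = 21376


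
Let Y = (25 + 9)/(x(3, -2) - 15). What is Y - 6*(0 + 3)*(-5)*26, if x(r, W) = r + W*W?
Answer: 9343/4 ≈ 2335.8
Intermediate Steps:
x(r, W) = r + W**2
Y = -17/4 (Y = (25 + 9)/((3 + (-2)**2) - 15) = 34/((3 + 4) - 15) = 34/(7 - 15) = 34/(-8) = 34*(-1/8) = -17/4 ≈ -4.2500)
Y - 6*(0 + 3)*(-5)*26 = -17/4 - 6*(0 + 3)*(-5)*26 = -17/4 - 6*3*(-5)*26 = -17/4 - (-90)*26 = -17/4 - 6*(-390) = -17/4 + 2340 = 9343/4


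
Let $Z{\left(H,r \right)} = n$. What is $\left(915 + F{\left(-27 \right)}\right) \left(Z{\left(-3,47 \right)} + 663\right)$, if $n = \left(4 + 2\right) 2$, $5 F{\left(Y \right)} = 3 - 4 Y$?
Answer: $632610$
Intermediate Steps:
$F{\left(Y \right)} = \frac{3}{5} - \frac{4 Y}{5}$ ($F{\left(Y \right)} = \frac{3 - 4 Y}{5} = \frac{3}{5} - \frac{4 Y}{5}$)
$n = 12$ ($n = 6 \cdot 2 = 12$)
$Z{\left(H,r \right)} = 12$
$\left(915 + F{\left(-27 \right)}\right) \left(Z{\left(-3,47 \right)} + 663\right) = \left(915 + \left(\frac{3}{5} - - \frac{108}{5}\right)\right) \left(12 + 663\right) = \left(915 + \left(\frac{3}{5} + \frac{108}{5}\right)\right) 675 = \left(915 + \frac{111}{5}\right) 675 = \frac{4686}{5} \cdot 675 = 632610$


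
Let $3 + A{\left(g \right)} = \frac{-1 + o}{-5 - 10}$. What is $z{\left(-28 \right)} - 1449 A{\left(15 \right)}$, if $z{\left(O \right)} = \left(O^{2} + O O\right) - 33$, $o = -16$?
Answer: $\frac{21199}{5} \approx 4239.8$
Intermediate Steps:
$z{\left(O \right)} = -33 + 2 O^{2}$ ($z{\left(O \right)} = \left(O^{2} + O^{2}\right) - 33 = 2 O^{2} - 33 = -33 + 2 O^{2}$)
$A{\left(g \right)} = - \frac{28}{15}$ ($A{\left(g \right)} = -3 + \frac{-1 - 16}{-5 - 10} = -3 - \frac{17}{-15} = -3 - - \frac{17}{15} = -3 + \frac{17}{15} = - \frac{28}{15}$)
$z{\left(-28 \right)} - 1449 A{\left(15 \right)} = \left(-33 + 2 \left(-28\right)^{2}\right) - - \frac{13524}{5} = \left(-33 + 2 \cdot 784\right) + \frac{13524}{5} = \left(-33 + 1568\right) + \frac{13524}{5} = 1535 + \frac{13524}{5} = \frac{21199}{5}$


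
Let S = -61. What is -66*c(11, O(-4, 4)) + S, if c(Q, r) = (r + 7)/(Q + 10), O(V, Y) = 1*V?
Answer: -493/7 ≈ -70.429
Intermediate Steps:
O(V, Y) = V
c(Q, r) = (7 + r)/(10 + Q)
-66*c(11, O(-4, 4)) + S = -66*(7 - 4)/(10 + 11) - 61 = -66*3/21 - 61 = -22*3/7 - 61 = -66*⅐ - 61 = -66/7 - 61 = -493/7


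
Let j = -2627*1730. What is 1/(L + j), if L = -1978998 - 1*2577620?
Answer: -1/9101328 ≈ -1.0987e-7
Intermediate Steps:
L = -4556618 (L = -1978998 - 2577620 = -4556618)
j = -4544710
1/(L + j) = 1/(-4556618 - 4544710) = 1/(-9101328) = -1/9101328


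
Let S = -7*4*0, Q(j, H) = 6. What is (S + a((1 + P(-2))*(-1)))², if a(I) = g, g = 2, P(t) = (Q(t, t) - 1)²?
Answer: 4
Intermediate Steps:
P(t) = 25 (P(t) = (6 - 1)² = 5² = 25)
a(I) = 2
S = 0 (S = -28*0 = 0)
(S + a((1 + P(-2))*(-1)))² = (0 + 2)² = 2² = 4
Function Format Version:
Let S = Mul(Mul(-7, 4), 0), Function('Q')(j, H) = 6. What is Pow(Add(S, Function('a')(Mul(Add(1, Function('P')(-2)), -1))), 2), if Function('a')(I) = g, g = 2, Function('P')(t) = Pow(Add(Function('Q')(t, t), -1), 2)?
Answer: 4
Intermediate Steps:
Function('P')(t) = 25 (Function('P')(t) = Pow(Add(6, -1), 2) = Pow(5, 2) = 25)
Function('a')(I) = 2
S = 0 (S = Mul(-28, 0) = 0)
Pow(Add(S, Function('a')(Mul(Add(1, Function('P')(-2)), -1))), 2) = Pow(Add(0, 2), 2) = Pow(2, 2) = 4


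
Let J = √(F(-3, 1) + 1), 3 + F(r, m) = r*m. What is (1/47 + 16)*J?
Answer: 753*I*√5/47 ≈ 35.825*I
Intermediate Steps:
F(r, m) = -3 + m*r (F(r, m) = -3 + r*m = -3 + m*r)
J = I*√5 (J = √((-3 + 1*(-3)) + 1) = √((-3 - 3) + 1) = √(-6 + 1) = √(-5) = I*√5 ≈ 2.2361*I)
(1/47 + 16)*J = (1/47 + 16)*(I*√5) = 753*(I*√5)/47 = 753*I*√5/47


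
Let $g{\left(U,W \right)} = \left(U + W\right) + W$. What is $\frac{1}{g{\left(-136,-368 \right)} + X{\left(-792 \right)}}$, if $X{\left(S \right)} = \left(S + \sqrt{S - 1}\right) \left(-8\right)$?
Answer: $\frac{683}{3738256} + \frac{i \sqrt{793}}{3738256} \approx 0.00018271 + 7.533 \cdot 10^{-6} i$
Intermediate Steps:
$g{\left(U,W \right)} = U + 2 W$
$X{\left(S \right)} = - 8 S - 8 \sqrt{-1 + S}$ ($X{\left(S \right)} = \left(S + \sqrt{-1 + S}\right) \left(-8\right) = - 8 S - 8 \sqrt{-1 + S}$)
$\frac{1}{g{\left(-136,-368 \right)} + X{\left(-792 \right)}} = \frac{1}{\left(-136 + 2 \left(-368\right)\right) - \left(-6336 + 8 \sqrt{-1 - 792}\right)} = \frac{1}{\left(-136 - 736\right) + \left(6336 - 8 \sqrt{-793}\right)} = \frac{1}{-872 + \left(6336 - 8 i \sqrt{793}\right)} = \frac{1}{5464 - 8 i \sqrt{793}}$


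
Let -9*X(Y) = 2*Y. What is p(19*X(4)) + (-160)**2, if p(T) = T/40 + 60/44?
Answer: 12672466/495 ≈ 25601.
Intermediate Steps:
X(Y) = -2*Y/9
p(T) = 15/11 + T/40 (p(T) = T*(1/40) + 60*(1/44) = T/40 + 15/11 = 15/11 + T/40)
p(19*X(4)) + (-160)**2 = (15/11 + (19*(-2/9*4))/40) + (-160)**2 = (15/11 + (19*(-8/9))/40) + 25600 = (15/11 + (1/40)*(-152/9)) + 25600 = (15/11 - 19/45) + 25600 = 466/495 + 25600 = 12672466/495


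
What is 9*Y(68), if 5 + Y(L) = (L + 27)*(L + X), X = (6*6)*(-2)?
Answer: -3465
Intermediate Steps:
X = -72 (X = 36*(-2) = -72)
Y(L) = -5 + (-72 + L)*(27 + L) (Y(L) = -5 + (L + 27)*(L - 72) = -5 + (27 + L)*(-72 + L) = -5 + (-72 + L)*(27 + L))
9*Y(68) = 9*(-1949 + 68² - 45*68) = 9*(-1949 + 4624 - 3060) = 9*(-385) = -3465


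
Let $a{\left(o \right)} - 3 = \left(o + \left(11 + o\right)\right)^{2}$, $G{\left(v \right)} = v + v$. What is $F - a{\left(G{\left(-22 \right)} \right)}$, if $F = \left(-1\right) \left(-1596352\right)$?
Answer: $1590420$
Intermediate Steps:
$G{\left(v \right)} = 2 v$
$a{\left(o \right)} = 3 + \left(11 + 2 o\right)^{2}$ ($a{\left(o \right)} = 3 + \left(o + \left(11 + o\right)\right)^{2} = 3 + \left(11 + 2 o\right)^{2}$)
$F = 1596352$
$F - a{\left(G{\left(-22 \right)} \right)} = 1596352 - \left(3 + \left(11 + 2 \cdot 2 \left(-22\right)\right)^{2}\right) = 1596352 - \left(3 + \left(11 + 2 \left(-44\right)\right)^{2}\right) = 1596352 - \left(3 + \left(11 - 88\right)^{2}\right) = 1596352 - \left(3 + \left(-77\right)^{2}\right) = 1596352 - \left(3 + 5929\right) = 1596352 - 5932 = 1590420$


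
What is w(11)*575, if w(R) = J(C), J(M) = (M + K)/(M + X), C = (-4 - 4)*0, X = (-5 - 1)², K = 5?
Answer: 2875/36 ≈ 79.861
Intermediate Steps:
X = 36 (X = (-6)² = 36)
C = 0 (C = -8*0 = 0)
J(M) = (5 + M)/(36 + M) (J(M) = (M + 5)/(M + 36) = (5 + M)/(36 + M))
w(R) = 5/36 (w(R) = (5 + 0)/(36 + 0) = 5/36)
w(11)*575 = (5/36)*575 = 2875/36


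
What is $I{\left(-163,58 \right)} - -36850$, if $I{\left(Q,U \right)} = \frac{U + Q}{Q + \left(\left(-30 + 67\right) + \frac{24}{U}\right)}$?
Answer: $\frac{44736915}{1214} \approx 36851.0$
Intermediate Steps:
$I{\left(Q,U \right)} = \frac{Q + U}{37 + Q + \frac{24}{U}}$ ($I{\left(Q,U \right)} = \frac{Q + U}{Q + \left(37 + \frac{24}{U}\right)} = \frac{Q + U}{37 + Q + \frac{24}{U}}$)
$I{\left(-163,58 \right)} - -36850 = \frac{58 \left(-163 + 58\right)}{24 + 37 \cdot 58 - 9454} - -36850 = 58 \frac{1}{24 + 2146 - 9454} \left(-105\right) + 36850 = 58 \frac{1}{-7284} \left(-105\right) + 36850 = 58 \left(- \frac{1}{7284}\right) \left(-105\right) + 36850 = \frac{1015}{1214} + 36850 = \frac{44736915}{1214}$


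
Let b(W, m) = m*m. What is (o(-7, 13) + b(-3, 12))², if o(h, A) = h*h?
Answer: 37249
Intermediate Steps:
o(h, A) = h²
b(W, m) = m²
(o(-7, 13) + b(-3, 12))² = ((-7)² + 12²)² = (49 + 144)² = 193² = 37249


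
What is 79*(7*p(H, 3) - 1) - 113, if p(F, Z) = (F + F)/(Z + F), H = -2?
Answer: -2404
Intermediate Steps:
p(F, Z) = 2*F/(F + Z) (p(F, Z) = (2*F)/(F + Z) = 2*F/(F + Z))
79*(7*p(H, 3) - 1) - 113 = 79*(7*(2*(-2)/(-2 + 3)) - 1) - 113 = 79*(7*(2*(-2)/1) - 1) - 113 = 79*(7*(2*(-2)*1) - 1) - 113 = 79*(7*(-4) - 1) - 113 = 79*(-28 - 1) - 113 = 79*(-29) - 113 = -2291 - 113 = -2404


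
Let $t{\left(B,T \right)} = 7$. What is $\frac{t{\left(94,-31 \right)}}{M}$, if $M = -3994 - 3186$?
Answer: $- \frac{7}{7180} \approx -0.00097493$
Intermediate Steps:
$M = -7180$
$\frac{t{\left(94,-31 \right)}}{M} = \frac{7}{-7180} = 7 \left(- \frac{1}{7180}\right) = - \frac{7}{7180}$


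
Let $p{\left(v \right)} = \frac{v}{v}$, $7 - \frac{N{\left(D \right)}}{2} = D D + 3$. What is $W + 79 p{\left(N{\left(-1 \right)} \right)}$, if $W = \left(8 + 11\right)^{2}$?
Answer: $440$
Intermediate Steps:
$N{\left(D \right)} = 8 - 2 D^{2}$ ($N{\left(D \right)} = 14 - 2 \left(D D + 3\right) = 14 - 2 \left(D^{2} + 3\right) = 14 - 2 \left(3 + D^{2}\right) = 14 - \left(6 + 2 D^{2}\right) = 8 - 2 D^{2}$)
$p{\left(v \right)} = 1$
$W = 361$ ($W = 19^{2} = 361$)
$W + 79 p{\left(N{\left(-1 \right)} \right)} = 361 + 79 \cdot 1 = 361 + 79 = 440$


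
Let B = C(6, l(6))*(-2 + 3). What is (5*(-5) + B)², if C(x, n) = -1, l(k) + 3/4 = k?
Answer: 676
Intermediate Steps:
l(k) = -¾ + k
B = -1 (B = -(-2 + 3) = -1*1 = -1)
(5*(-5) + B)² = (5*(-5) - 1)² = (-25 - 1)² = (-26)² = 676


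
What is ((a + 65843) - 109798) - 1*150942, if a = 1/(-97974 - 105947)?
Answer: -39743591138/203921 ≈ -1.9490e+5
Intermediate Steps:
a = -1/203921 (a = 1/(-203921) = -1/203921 ≈ -4.9039e-6)
((a + 65843) - 109798) - 1*150942 = ((-1/203921 + 65843) - 109798) - 1*150942 = (13426770402/203921 - 109798) - 150942 = -8963347556/203921 - 150942 = -39743591138/203921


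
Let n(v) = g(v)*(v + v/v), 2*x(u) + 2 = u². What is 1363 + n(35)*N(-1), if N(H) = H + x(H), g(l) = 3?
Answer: 1201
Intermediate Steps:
x(u) = -1 + u²/2
n(v) = 3 + 3*v (n(v) = 3*(v + v/v) = 3*(v + 1) = 3*(1 + v) = 3 + 3*v)
N(H) = -1 + H + H²/2 (N(H) = H + (-1 + H²/2) = -1 + H + H²/2)
1363 + n(35)*N(-1) = 1363 + (3 + 3*35)*(-1 - 1 + (½)*(-1)²) = 1363 + (3 + 105)*(-1 - 1 + (½)*1) = 1363 + 108*(-1 - 1 + ½) = 1363 + 108*(-3/2) = 1363 - 162 = 1201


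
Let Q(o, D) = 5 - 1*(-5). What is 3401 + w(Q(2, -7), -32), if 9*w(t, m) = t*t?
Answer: 30709/9 ≈ 3412.1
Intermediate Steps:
Q(o, D) = 10 (Q(o, D) = 5 + 5 = 10)
w(t, m) = t**2/9 (w(t, m) = (t*t)/9 = t**2/9)
3401 + w(Q(2, -7), -32) = 3401 + (1/9)*10**2 = 3401 + (1/9)*100 = 3401 + 100/9 = 30709/9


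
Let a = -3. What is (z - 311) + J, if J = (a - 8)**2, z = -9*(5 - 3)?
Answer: -208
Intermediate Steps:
z = -18 (z = -9*2 = -18)
J = 121 (J = (-3 - 8)**2 = (-11)**2 = 121)
(z - 311) + J = (-18 - 311) + 121 = -329 + 121 = -208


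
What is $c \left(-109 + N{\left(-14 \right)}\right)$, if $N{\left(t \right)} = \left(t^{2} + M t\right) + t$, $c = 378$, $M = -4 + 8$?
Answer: $6426$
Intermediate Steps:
$M = 4$
$N{\left(t \right)} = t^{2} + 5 t$ ($N{\left(t \right)} = \left(t^{2} + 4 t\right) + t = t^{2} + 5 t$)
$c \left(-109 + N{\left(-14 \right)}\right) = 378 \left(-109 - 14 \left(5 - 14\right)\right) = 378 \left(-109 - -126\right) = 378 \left(-109 + 126\right) = 378 \cdot 17 = 6426$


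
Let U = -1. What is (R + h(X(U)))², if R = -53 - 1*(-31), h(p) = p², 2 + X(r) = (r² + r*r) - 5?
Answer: 9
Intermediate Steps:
X(r) = -7 + 2*r² (X(r) = -2 + ((r² + r*r) - 5) = -2 + ((r² + r²) - 5) = -2 + (2*r² - 5) = -2 + (-5 + 2*r²) = -7 + 2*r²)
R = -22 (R = -53 + 31 = -22)
(R + h(X(U)))² = (-22 + (-7 + 2*(-1)²)²)² = (-22 + (-7 + 2*1)²)² = (-22 + (-7 + 2)²)² = (-22 + (-5)²)² = (-22 + 25)² = 3² = 9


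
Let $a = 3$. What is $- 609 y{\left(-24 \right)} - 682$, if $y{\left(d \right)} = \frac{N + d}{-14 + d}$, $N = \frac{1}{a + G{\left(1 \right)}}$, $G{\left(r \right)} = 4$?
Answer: $- \frac{40445}{38} \approx -1064.3$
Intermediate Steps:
$N = \frac{1}{7}$ ($N = \frac{1}{3 + 4} = \frac{1}{7} \approx 0.14286$)
$y{\left(d \right)} = \frac{\frac{1}{7} + d}{-14 + d}$
$- 609 y{\left(-24 \right)} - 682 = - 609 \frac{\frac{1}{7} - 24}{-14 - 24} - 682 = - 609 \frac{1}{-38} \left(- \frac{167}{7}\right) - 682 = - 609 \left(\left(- \frac{1}{38}\right) \left(- \frac{167}{7}\right)\right) - 682 = \left(-609\right) \frac{167}{266} - 682 = - \frac{14529}{38} - 682 = - \frac{40445}{38}$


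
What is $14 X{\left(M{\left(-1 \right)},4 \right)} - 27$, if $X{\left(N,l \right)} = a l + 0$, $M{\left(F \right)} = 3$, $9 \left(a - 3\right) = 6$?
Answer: $\frac{535}{3} \approx 178.33$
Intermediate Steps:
$a = \frac{11}{3}$ ($a = 3 + \frac{1}{9} \cdot 6 = 3 + \frac{2}{3} = \frac{11}{3} \approx 3.6667$)
$X{\left(N,l \right)} = \frac{11 l}{3}$ ($X{\left(N,l \right)} = \frac{11 l}{3} + 0 = \frac{11 l}{3}$)
$14 X{\left(M{\left(-1 \right)},4 \right)} - 27 = 14 \cdot \frac{11}{3} \cdot 4 - 27 = 14 \cdot \frac{44}{3} - 27 = \frac{616}{3} - 27 = \frac{535}{3}$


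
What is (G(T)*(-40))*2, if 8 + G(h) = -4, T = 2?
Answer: 960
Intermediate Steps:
G(h) = -12 (G(h) = -8 - 4 = -12)
(G(T)*(-40))*2 = -12*(-40)*2 = 480*2 = 960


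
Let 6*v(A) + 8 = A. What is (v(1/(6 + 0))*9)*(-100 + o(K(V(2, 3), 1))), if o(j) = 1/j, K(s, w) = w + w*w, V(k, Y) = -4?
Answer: 9353/8 ≈ 1169.1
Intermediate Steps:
K(s, w) = w + w²
v(A) = -4/3 + A/6
o(j) = 1/j
(v(1/(6 + 0))*9)*(-100 + o(K(V(2, 3), 1))) = ((-4/3 + 1/(6*(6 + 0)))*9)*(-100 + 1/(1*(1 + 1))) = ((-4/3 + (⅙)/6)*9)*(-100 + 1/(1*2)) = ((-4/3 + (⅙)*(⅙))*9)*(-100 + 1/2) = ((-4/3 + 1/36)*9)*(-100 + ½) = -47/36*9*(-199/2) = -47/4*(-199/2) = 9353/8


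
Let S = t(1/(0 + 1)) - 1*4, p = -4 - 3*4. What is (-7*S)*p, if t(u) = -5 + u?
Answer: -896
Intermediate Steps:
p = -16 (p = -4 - 12 = -16)
S = -8 (S = (-5 + 1/(0 + 1)) - 1*4 = (-5 + 1/1) - 4 = (-5 + 1) - 4 = -4 - 4 = -8)
(-7*S)*p = -7*(-8)*(-16) = 56*(-16) = -896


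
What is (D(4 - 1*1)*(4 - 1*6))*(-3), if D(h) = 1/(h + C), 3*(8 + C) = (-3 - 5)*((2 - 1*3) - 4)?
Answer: 18/25 ≈ 0.72000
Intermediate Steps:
C = 16/3 (C = -8 + ((-3 - 5)*((2 - 1*3) - 4))/3 = -8 + (-8*((2 - 3) - 4))/3 = -8 + (-8*(-1 - 4))/3 = -8 + (-8*(-5))/3 = -8 + (⅓)*40 = -8 + 40/3 = 16/3 ≈ 5.3333)
D(h) = 1/(16/3 + h) (D(h) = 1/(h + 16/3) = 1/(16/3 + h))
(D(4 - 1*1)*(4 - 1*6))*(-3) = ((3/(16 + 3*(4 - 1*1)))*(4 - 1*6))*(-3) = ((3/(16 + 3*(4 - 1)))*(4 - 6))*(-3) = ((3/(16 + 3*3))*(-2))*(-3) = ((3/(16 + 9))*(-2))*(-3) = ((3/25)*(-2))*(-3) = -6/25*(-3) = 18/25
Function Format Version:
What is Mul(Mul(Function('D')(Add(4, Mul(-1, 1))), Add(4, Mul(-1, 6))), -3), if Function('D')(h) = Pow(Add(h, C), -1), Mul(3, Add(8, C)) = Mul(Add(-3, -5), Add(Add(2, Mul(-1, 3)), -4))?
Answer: Rational(18, 25) ≈ 0.72000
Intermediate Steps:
C = Rational(16, 3) (C = Add(-8, Mul(Rational(1, 3), Mul(Add(-3, -5), Add(Add(2, Mul(-1, 3)), -4)))) = Add(-8, Mul(Rational(1, 3), Mul(-8, Add(Add(2, -3), -4)))) = Add(-8, Mul(Rational(1, 3), Mul(-8, Add(-1, -4)))) = Add(-8, Mul(Rational(1, 3), Mul(-8, -5))) = Add(-8, Mul(Rational(1, 3), 40)) = Add(-8, Rational(40, 3)) = Rational(16, 3) ≈ 5.3333)
Function('D')(h) = Pow(Add(Rational(16, 3), h), -1) (Function('D')(h) = Pow(Add(h, Rational(16, 3)), -1) = Pow(Add(Rational(16, 3), h), -1))
Mul(Mul(Function('D')(Add(4, Mul(-1, 1))), Add(4, Mul(-1, 6))), -3) = Mul(Mul(Mul(3, Pow(Add(16, Mul(3, Add(4, Mul(-1, 1)))), -1)), Add(4, Mul(-1, 6))), -3) = Mul(Mul(Mul(3, Pow(Add(16, Mul(3, Add(4, -1))), -1)), Add(4, -6)), -3) = Mul(Mul(Mul(3, Pow(Add(16, Mul(3, 3)), -1)), -2), -3) = Mul(Mul(Mul(3, Pow(Add(16, 9), -1)), -2), -3) = Mul(Mul(Mul(3, Pow(25, -1)), -2), -3) = Mul(Mul(Mul(3, Rational(1, 25)), -2), -3) = Mul(Mul(Rational(3, 25), -2), -3) = Mul(Rational(-6, 25), -3) = Rational(18, 25)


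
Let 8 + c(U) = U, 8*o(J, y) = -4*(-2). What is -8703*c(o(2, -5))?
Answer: 60921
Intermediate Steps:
o(J, y) = 1 (o(J, y) = (-4*(-2))/8 = (1/8)*8 = 1)
c(U) = -8 + U
-8703*c(o(2, -5)) = -8703*(-8 + 1) = -8703*(-7) = 60921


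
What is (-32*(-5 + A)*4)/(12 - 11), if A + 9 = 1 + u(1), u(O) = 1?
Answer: 1536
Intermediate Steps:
A = -7 (A = -9 + (1 + 1) = -9 + 2 = -7)
(-32*(-5 + A)*4)/(12 - 11) = (-32*(-5 - 7)*4)/(12 - 11) = -(-384)*4/1 = -32*(-48)*1 = 1536*1 = 1536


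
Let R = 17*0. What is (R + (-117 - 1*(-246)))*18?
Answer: 2322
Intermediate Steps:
R = 0
(R + (-117 - 1*(-246)))*18 = (0 + (-117 - 1*(-246)))*18 = (0 + (-117 + 246))*18 = (0 + 129)*18 = 129*18 = 2322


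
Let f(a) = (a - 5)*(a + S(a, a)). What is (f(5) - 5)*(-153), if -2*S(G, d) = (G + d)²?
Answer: 765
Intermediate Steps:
S(G, d) = -(G + d)²/2
f(a) = (-5 + a)*(a - 2*a²) (f(a) = (a - 5)*(a - (a + a)²/2) = (-5 + a)*(a - 4*a²/2) = (-5 + a)*(a - 2*a²))
(f(5) - 5)*(-153) = (5*(-5 - 2*5² + 11*5) - 5)*(-153) = (5*(-5 - 2*25 + 55) - 5)*(-153) = (5*(-5 - 50 + 55) - 5)*(-153) = (5*0 - 5)*(-153) = (0 - 5)*(-153) = -5*(-153) = 765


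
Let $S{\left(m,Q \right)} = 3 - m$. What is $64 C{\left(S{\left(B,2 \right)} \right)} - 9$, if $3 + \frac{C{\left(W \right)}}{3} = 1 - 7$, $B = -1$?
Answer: $-1737$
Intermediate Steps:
$C{\left(W \right)} = -27$ ($C{\left(W \right)} = -9 + 3 \left(1 - 7\right) = -9 + 3 \left(-6\right) = -9 - 18 = -27$)
$64 C{\left(S{\left(B,2 \right)} \right)} - 9 = 64 \left(-27\right) - 9 = -1728 - 9 = -1737$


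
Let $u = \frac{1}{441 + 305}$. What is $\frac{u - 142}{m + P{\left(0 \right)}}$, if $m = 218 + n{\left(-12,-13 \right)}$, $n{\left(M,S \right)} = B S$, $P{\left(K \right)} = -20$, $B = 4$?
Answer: $- \frac{105931}{108916} \approx -0.97259$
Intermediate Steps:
$n{\left(M,S \right)} = 4 S$
$m = 166$ ($m = 218 + 4 \left(-13\right) = 218 - 52 = 166$)
$u = \frac{1}{746} \approx 0.0013405$
$\frac{u - 142}{m + P{\left(0 \right)}} = \frac{\frac{1}{746} - 142}{166 - 20} = - \frac{105931}{746 \cdot 146} = \left(- \frac{105931}{746}\right) \frac{1}{146} = - \frac{105931}{108916}$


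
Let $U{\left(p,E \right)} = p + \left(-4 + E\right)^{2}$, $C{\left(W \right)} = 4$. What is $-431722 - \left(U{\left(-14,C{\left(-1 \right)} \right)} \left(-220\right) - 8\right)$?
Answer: $-434794$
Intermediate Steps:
$-431722 - \left(U{\left(-14,C{\left(-1 \right)} \right)} \left(-220\right) - 8\right) = -431722 - \left(\left(-14 + \left(-4 + 4\right)^{2}\right) \left(-220\right) - 8\right) = -431722 - \left(\left(-14 + 0^{2}\right) \left(-220\right) - 8\right) = -431722 - \left(\left(-14 + 0\right) \left(-220\right) - 8\right) = -431722 - \left(\left(-14\right) \left(-220\right) - 8\right) = -431722 - \left(3080 - 8\right) = -431722 - 3072 = -434794$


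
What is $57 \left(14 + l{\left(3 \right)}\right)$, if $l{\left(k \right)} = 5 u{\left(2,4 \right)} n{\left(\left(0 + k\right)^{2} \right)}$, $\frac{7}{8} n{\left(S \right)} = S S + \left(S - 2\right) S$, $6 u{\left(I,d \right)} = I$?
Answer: $\frac{115026}{7} \approx 16432.0$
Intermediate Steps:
$u{\left(I,d \right)} = \frac{I}{6}$
$n{\left(S \right)} = \frac{8 S^{2}}{7} + \frac{8 S \left(-2 + S\right)}{7}$ ($n{\left(S \right)} = \frac{8 \left(S S + \left(S - 2\right) S\right)}{7} = \frac{8 \left(S^{2} + \left(-2 + S\right) S\right)}{7} = \frac{8 \left(S^{2} + S \left(-2 + S\right)\right)}{7} = \frac{8 S^{2}}{7} + \frac{8 S \left(-2 + S\right)}{7}$)
$l{\left(k \right)} = \frac{80 k^{2} \left(-1 + k^{2}\right)}{21}$ ($l{\left(k \right)} = 5 \cdot \frac{1}{6} \cdot 2 \frac{16 \left(0 + k\right)^{2} \left(-1 + \left(0 + k\right)^{2}\right)}{7} = 5 \cdot \frac{1}{3} \frac{16 k^{2} \left(-1 + k^{2}\right)}{7} = \frac{5 \frac{16 k^{2} \left(-1 + k^{2}\right)}{7}}{3} = \frac{80 k^{2} \left(-1 + k^{2}\right)}{21}$)
$57 \left(14 + l{\left(3 \right)}\right) = 57 \left(14 + \frac{80 \cdot 3^{2} \left(-1 + 3^{2}\right)}{21}\right) = 57 \left(14 + \frac{80}{21} \cdot 9 \left(-1 + 9\right)\right) = 57 \left(14 + \frac{80}{21} \cdot 9 \cdot 8\right) = 57 \left(14 + \frac{1920}{7}\right) = 57 \cdot \frac{2018}{7} = \frac{115026}{7}$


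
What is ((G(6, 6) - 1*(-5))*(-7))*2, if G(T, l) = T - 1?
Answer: -140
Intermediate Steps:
G(T, l) = -1 + T
((G(6, 6) - 1*(-5))*(-7))*2 = (((-1 + 6) - 1*(-5))*(-7))*2 = ((5 + 5)*(-7))*2 = (10*(-7))*2 = -70*2 = -140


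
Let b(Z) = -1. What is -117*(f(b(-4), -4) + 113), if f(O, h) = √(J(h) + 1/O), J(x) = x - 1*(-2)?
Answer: -13221 - 117*I*√3 ≈ -13221.0 - 202.65*I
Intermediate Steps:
J(x) = 2 + x (J(x) = x + 2 = 2 + x)
f(O, h) = √(2 + h + 1/O) (f(O, h) = √((2 + h) + 1/O) = √(2 + h + 1/O))
-117*(f(b(-4), -4) + 113) = -117*(√(2 - 4 + 1/(-1)) + 113) = -117*(√(2 - 4 - 1) + 113) = -117*(√(-3) + 113) = -117*(I*√3 + 113) = -117*(113 + I*√3) = -13221 - 117*I*√3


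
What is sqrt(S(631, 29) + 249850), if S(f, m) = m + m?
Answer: 2*sqrt(62477) ≈ 499.91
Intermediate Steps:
S(f, m) = 2*m
sqrt(S(631, 29) + 249850) = sqrt(2*29 + 249850) = sqrt(58 + 249850) = sqrt(249908) = 2*sqrt(62477)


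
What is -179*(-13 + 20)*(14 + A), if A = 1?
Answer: -18795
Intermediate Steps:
-179*(-13 + 20)*(14 + A) = -179*(-13 + 20)*(14 + 1) = -1253*15 = -179*105 = -18795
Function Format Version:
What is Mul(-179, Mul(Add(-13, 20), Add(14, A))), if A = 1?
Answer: -18795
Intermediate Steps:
Mul(-179, Mul(Add(-13, 20), Add(14, A))) = Mul(-179, Mul(Add(-13, 20), Add(14, 1))) = Mul(-179, Mul(7, 15)) = Mul(-179, 105) = -18795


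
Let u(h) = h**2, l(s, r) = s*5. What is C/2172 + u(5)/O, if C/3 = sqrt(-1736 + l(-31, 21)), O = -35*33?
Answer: -5/231 + I*sqrt(1891)/724 ≈ -0.021645 + 0.060063*I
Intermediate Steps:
O = -1155
l(s, r) = 5*s
C = 3*I*sqrt(1891) (C = 3*sqrt(-1736 + 5*(-31)) = 3*sqrt(-1736 - 155) = 3*sqrt(-1891) = 3*(I*sqrt(1891)) = 3*I*sqrt(1891) ≈ 130.46*I)
C/2172 + u(5)/O = (3*I*sqrt(1891))/2172 + 5**2/(-1155) = (3*I*sqrt(1891))*(1/2172) + 25*(-1/1155) = I*sqrt(1891)/724 - 5/231 = -5/231 + I*sqrt(1891)/724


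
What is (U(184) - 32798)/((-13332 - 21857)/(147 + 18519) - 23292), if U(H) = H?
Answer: 26468388/18904507 ≈ 1.4001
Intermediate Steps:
(U(184) - 32798)/((-13332 - 21857)/(147 + 18519) - 23292) = (184 - 32798)/((-13332 - 21857)/(147 + 18519) - 23292) = -32614/(-35189/18666 - 23292) = -32614/(-434803661/18666) = -32614*(-18666/434803661) = 26468388/18904507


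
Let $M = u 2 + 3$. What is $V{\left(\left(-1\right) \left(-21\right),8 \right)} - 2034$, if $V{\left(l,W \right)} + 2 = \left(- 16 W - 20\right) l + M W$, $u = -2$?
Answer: $-5152$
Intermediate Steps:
$M = -1$ ($M = \left(-2\right) 2 + 3 = -4 + 3 = -1$)
$V{\left(l,W \right)} = -2 - W + l \left(-20 - 16 W\right)$ ($V{\left(l,W \right)} = -2 - \left(W - \left(- 16 W - 20\right) l\right) = -2 - \left(W - \left(-20 - 16 W\right) l\right) = -2 - \left(W - l \left(-20 - 16 W\right)\right) = -2 - W + l \left(-20 - 16 W\right)$)
$V{\left(\left(-1\right) \left(-21\right),8 \right)} - 2034 = \left(-2 - 8 - 20 \left(\left(-1\right) \left(-21\right)\right) - 128 \left(\left(-1\right) \left(-21\right)\right)\right) - 2034 = \left(-2 - 8 - 420 - 128 \cdot 21\right) - 2034 = \left(-2 - 8 - 420 - 2688\right) - 2034 = -3118 - 2034 = -5152$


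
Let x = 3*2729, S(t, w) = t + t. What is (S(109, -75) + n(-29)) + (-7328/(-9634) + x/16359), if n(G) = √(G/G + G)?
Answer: 5759353403/26267101 + 2*I*√7 ≈ 219.26 + 5.2915*I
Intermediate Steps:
S(t, w) = 2*t
x = 8187
n(G) = √(1 + G)
(S(109, -75) + n(-29)) + (-7328/(-9634) + x/16359) = (2*109 + √(1 - 29)) + (-7328/(-9634) + 8187/16359) = (218 + √(-28)) + (-7328*(-1/9634) + 8187*(1/16359)) = (218 + 2*I*√7) + (3664/4817 + 2729/5453) = (218 + 2*I*√7) + 33125385/26267101 = 5759353403/26267101 + 2*I*√7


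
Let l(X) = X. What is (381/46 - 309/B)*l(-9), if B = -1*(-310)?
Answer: -233766/3565 ≈ -65.573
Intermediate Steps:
B = 310
(381/46 - 309/B)*l(-9) = (381/46 - 309/310)*(-9) = (25974/3565)*(-9) = -233766/3565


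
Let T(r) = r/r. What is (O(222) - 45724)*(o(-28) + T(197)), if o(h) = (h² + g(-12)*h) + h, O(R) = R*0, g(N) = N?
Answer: -49976332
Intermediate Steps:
T(r) = 1
O(R) = 0
o(h) = h² - 11*h (o(h) = (h² - 12*h) + h = h² - 11*h)
(O(222) - 45724)*(o(-28) + T(197)) = (0 - 45724)*(-28*(-11 - 28) + 1) = -45724*(-28*(-39) + 1) = -45724*(1092 + 1) = -45724*1093 = -49976332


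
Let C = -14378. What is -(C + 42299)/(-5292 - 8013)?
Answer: 9307/4435 ≈ 2.0985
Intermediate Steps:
-(C + 42299)/(-5292 - 8013) = -(-14378 + 42299)/(-5292 - 8013) = -27921/(-13305) = -27921*(-1)/13305 = -1*(-9307/4435) = 9307/4435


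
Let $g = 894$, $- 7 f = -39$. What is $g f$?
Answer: $\frac{34866}{7} \approx 4980.9$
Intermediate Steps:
$f = \frac{39}{7}$ ($f = \left(- \frac{1}{7}\right) \left(-39\right) = \frac{39}{7} \approx 5.5714$)
$g f = 894 \cdot \frac{39}{7} = \frac{34866}{7}$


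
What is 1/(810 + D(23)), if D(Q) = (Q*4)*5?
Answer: 1/1270 ≈ 0.00078740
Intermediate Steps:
D(Q) = 20*Q (D(Q) = (4*Q)*5 = 20*Q)
1/(810 + D(23)) = 1/(810 + 20*23) = 1/(810 + 460) = 1/1270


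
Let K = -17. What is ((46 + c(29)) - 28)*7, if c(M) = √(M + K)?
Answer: 126 + 14*√3 ≈ 150.25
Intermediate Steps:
c(M) = √(-17 + M) (c(M) = √(M - 17) = √(-17 + M))
((46 + c(29)) - 28)*7 = ((46 + √(-17 + 29)) - 28)*7 = ((46 + √12) - 28)*7 = ((46 + 2*√3) - 28)*7 = (18 + 2*√3)*7 = 126 + 14*√3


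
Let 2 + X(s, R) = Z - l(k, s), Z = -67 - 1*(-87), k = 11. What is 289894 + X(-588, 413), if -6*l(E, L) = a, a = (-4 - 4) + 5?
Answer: 579823/2 ≈ 2.8991e+5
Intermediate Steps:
Z = 20 (Z = -67 + 87 = 20)
a = -3 (a = -8 + 5 = -3)
l(E, L) = 1/2 (l(E, L) = -1/6*(-3) = 1/2)
X(s, R) = 35/2 (X(s, R) = -2 + (20 - 1*1/2) = -2 + (20 - 1/2) = -2 + 39/2 = 35/2)
289894 + X(-588, 413) = 289894 + 35/2 = 579823/2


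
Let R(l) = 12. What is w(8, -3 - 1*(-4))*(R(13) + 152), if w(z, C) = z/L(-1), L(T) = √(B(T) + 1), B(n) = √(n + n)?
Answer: 1312/√(1 + I*√2) ≈ 885.33 - 458.28*I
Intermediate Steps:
B(n) = √2*√n (B(n) = √(2*n) = √2*√n)
L(T) = √(1 + √2*√T) (L(T) = √(√2*√T + 1) = √(1 + √2*√T))
w(z, C) = z/√(1 + I*√2) (w(z, C) = z/(√(1 + √2*√(-1))) = z/(√(1 + √2*I)) = z/(√(1 + I*√2)) = z/√(1 + I*√2))
w(8, -3 - 1*(-4))*(R(13) + 152) = (8/√(1 + I*√2))*(12 + 152) = (8/√(1 + I*√2))*164 = 1312/√(1 + I*√2)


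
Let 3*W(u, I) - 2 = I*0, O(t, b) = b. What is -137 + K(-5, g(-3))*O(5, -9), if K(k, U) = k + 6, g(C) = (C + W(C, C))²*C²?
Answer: -146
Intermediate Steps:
W(u, I) = ⅔ (W(u, I) = ⅔ + (I*0)/3 = ⅔ + (⅓)*0 = ⅔ + 0 = ⅔)
g(C) = C²*(⅔ + C)² (g(C) = (C + ⅔)²*C² = (⅔ + C)²*C² = C²*(⅔ + C)²)
K(k, U) = 6 + k
-137 + K(-5, g(-3))*O(5, -9) = -137 + (6 - 5)*(-9) = -137 + 1*(-9) = -137 - 9 = -146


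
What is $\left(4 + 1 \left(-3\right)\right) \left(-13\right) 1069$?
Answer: $-13897$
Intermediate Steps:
$\left(4 + 1 \left(-3\right)\right) \left(-13\right) 1069 = \left(4 - 3\right) \left(-13\right) 1069 = 1 \left(-13\right) 1069 = \left(-13\right) 1069 = -13897$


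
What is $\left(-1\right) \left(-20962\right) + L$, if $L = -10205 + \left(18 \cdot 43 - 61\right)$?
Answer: $11470$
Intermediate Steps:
$L = -9492$ ($L = -10205 + \left(774 - 61\right) = -10205 + 713 = -9492$)
$\left(-1\right) \left(-20962\right) + L = \left(-1\right) \left(-20962\right) - 9492 = 20962 - 9492 = 11470$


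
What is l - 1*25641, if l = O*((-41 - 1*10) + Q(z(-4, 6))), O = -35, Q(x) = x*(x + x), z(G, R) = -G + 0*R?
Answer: -24976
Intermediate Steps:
z(G, R) = -G (z(G, R) = -G + 0 = -G)
Q(x) = 2*x² (Q(x) = x*(2*x) = 2*x²)
l = 665 (l = -35*((-41 - 1*10) + 2*(-1*(-4))²) = -35*((-41 - 10) + 2*4²) = -35*(-51 + 2*16) = -35*(-51 + 32) = -35*(-19) = 665)
l - 1*25641 = 665 - 1*25641 = 665 - 25641 = -24976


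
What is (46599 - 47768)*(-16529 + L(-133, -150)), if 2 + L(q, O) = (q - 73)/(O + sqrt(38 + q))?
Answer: 87321271121/4519 - 240814*I*sqrt(95)/22595 ≈ 1.9323e+7 - 103.88*I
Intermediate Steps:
L(q, O) = -2 + (-73 + q)/(O + sqrt(38 + q)) (L(q, O) = -2 + (q - 73)/(O + sqrt(38 + q)) = -2 + (-73 + q)/(O + sqrt(38 + q)))
(46599 - 47768)*(-16529 + L(-133, -150)) = (46599 - 47768)*(-16529 + (-73 - 133 - 2*(-150) - 2*sqrt(38 - 133))/(-150 + sqrt(38 - 133))) = -1169*(-16529 + (-73 - 133 + 300 - 2*I*sqrt(95))/(-150 + sqrt(-95))) = -1169*(-16529 + (-73 - 133 + 300 - 2*I*sqrt(95))/(-150 + I*sqrt(95))) = -1169*(-16529 + (94 - 2*I*sqrt(95))/(-150 + I*sqrt(95))) = 19322401 - 1169*(94 - 2*I*sqrt(95))/(-150 + I*sqrt(95))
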